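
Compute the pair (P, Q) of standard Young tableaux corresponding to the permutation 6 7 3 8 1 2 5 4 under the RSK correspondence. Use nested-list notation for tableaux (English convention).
Insert each entry of the permutation into P by Schensted row insertion, recording in Q the position of each new cell.

Insert 6: appended to row 1. P = [[6]].
Insert 7: appended to row 1. P = [[6, 7]].
Insert 3: 3 bumps 6 from row 1; 6 starts row 2. P = [[3, 7], [6]].
Insert 8: appended to row 1. P = [[3, 7, 8], [6]].
Insert 1: 1 bumps 3 from row 1; 3 bumps 6 from row 2; 6 starts row 3. P = [[1, 7, 8], [3], [6]].
Insert 2: 2 bumps 7 from row 1; 7 appends to row 2. P = [[1, 2, 8], [3, 7], [6]].
Insert 5: 5 bumps 8 from row 1; 8 appends to row 2. P = [[1, 2, 5], [3, 7, 8], [6]].
Insert 4: 4 bumps 5 from row 1; 5 bumps 7 from row 2; 7 appends to row 3. P = [[1, 2, 4], [3, 5, 8], [6, 7]].

So P = [[1, 2, 4], [3, 5, 8], [6, 7]], Q = [[1, 2, 4], [3, 6, 7], [5, 8]].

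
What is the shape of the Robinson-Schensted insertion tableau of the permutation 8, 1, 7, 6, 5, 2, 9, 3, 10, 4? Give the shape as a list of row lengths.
Row-insert each entry into an empty tableau.

After inserting 8: P = [[8]].
After inserting 1: P = [[1], [8]].
After inserting 7: P = [[1, 7], [8]].
After inserting 6: P = [[1, 6], [7], [8]].
After inserting 5: P = [[1, 5], [6], [7], [8]].
After inserting 2: P = [[1, 2], [5], [6], [7], [8]].
After inserting 9: P = [[1, 2, 9], [5], [6], [7], [8]].
After inserting 3: P = [[1, 2, 3], [5, 9], [6], [7], [8]].
After inserting 10: P = [[1, 2, 3, 10], [5, 9], [6], [7], [8]].
After inserting 4: P = [[1, 2, 3, 4], [5, 9, 10], [6], [7], [8]].

The final insertion tableau P = [[1, 2, 3, 4], [5, 9, 10], [6], [7], [8]] has shape [4, 3, 1, 1, 1].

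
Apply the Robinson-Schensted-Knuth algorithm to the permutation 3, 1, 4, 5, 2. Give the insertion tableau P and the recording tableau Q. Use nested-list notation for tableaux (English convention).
Insert each entry of the permutation into P by Schensted row insertion, recording in Q the position of each new cell.

Insert 3: appended to row 1. P = [[3]].
Insert 1: 1 bumps 3 from row 1; 3 starts row 2. P = [[1], [3]].
Insert 4: appended to row 1. P = [[1, 4], [3]].
Insert 5: appended to row 1. P = [[1, 4, 5], [3]].
Insert 2: 2 bumps 4 from row 1; 4 appends to row 2. P = [[1, 2, 5], [3, 4]].

So P = [[1, 2, 5], [3, 4]], Q = [[1, 3, 4], [2, 5]].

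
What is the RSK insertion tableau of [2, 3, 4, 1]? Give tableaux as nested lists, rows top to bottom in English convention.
P = [[1, 3, 4], [2]]

Insert 2: appended to row 1. P = [[2]].
Insert 3: appended to row 1. P = [[2, 3]].
Insert 4: appended to row 1. P = [[2, 3, 4]].
Insert 1: 1 bumps 2 from row 1; 2 starts row 2. P = [[1, 3, 4], [2]].

So P = [[1, 3, 4], [2]].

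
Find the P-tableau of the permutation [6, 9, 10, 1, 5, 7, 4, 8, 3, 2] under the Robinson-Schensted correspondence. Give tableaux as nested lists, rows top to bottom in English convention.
Insert 6: appended to row 1. P = [[6]].
Insert 9: appended to row 1. P = [[6, 9]].
Insert 10: appended to row 1. P = [[6, 9, 10]].
Insert 1: 1 bumps 6 from row 1; 6 starts row 2. P = [[1, 9, 10], [6]].
Insert 5: 5 bumps 9 from row 1; 9 appends to row 2. P = [[1, 5, 10], [6, 9]].
Insert 7: 7 bumps 10 from row 1; 10 appends to row 2. P = [[1, 5, 7], [6, 9, 10]].
Insert 4: 4 bumps 5 from row 1; 5 bumps 6 from row 2; 6 starts row 3. P = [[1, 4, 7], [5, 9, 10], [6]].
Insert 8: appended to row 1. P = [[1, 4, 7, 8], [5, 9, 10], [6]].
Insert 3: 3 bumps 4 from row 1; 4 bumps 5 from row 2; 5 bumps 6 from row 3; 6 starts row 4. P = [[1, 3, 7, 8], [4, 9, 10], [5], [6]].
Insert 2: 2 bumps 3 from row 1; 3 bumps 4 from row 2; 4 bumps 5 from row 3; 5 bumps 6 from row 4; 6 starts row 5. P = [[1, 2, 7, 8], [3, 9, 10], [4], [5], [6]].

So P = [[1, 2, 7, 8], [3, 9, 10], [4], [5], [6]].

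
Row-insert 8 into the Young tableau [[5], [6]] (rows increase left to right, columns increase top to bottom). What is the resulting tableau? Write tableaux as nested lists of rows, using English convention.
8 is larger than every entry of row 1, so it is appended to row 1. The new tableau is [[5, 8], [6]].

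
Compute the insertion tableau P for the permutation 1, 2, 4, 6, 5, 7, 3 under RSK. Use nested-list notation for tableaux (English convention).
After inserting 1: P = [[1]].
After inserting 2: P = [[1, 2]].
After inserting 4: P = [[1, 2, 4]].
After inserting 6: P = [[1, 2, 4, 6]].
After inserting 5: P = [[1, 2, 4, 5], [6]].
After inserting 7: P = [[1, 2, 4, 5, 7], [6]].
After inserting 3: P = [[1, 2, 3, 5, 7], [4], [6]].

So P = [[1, 2, 3, 5, 7], [4], [6]].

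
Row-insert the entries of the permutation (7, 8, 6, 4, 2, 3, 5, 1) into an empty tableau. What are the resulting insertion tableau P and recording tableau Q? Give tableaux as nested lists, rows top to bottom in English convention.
Insert each entry of the permutation into P by Schensted row insertion, recording in Q the position of each new cell.

After inserting 7: P = [[7]].
After inserting 8: P = [[7, 8]].
After inserting 6: P = [[6, 8], [7]].
After inserting 4: P = [[4, 8], [6], [7]].
After inserting 2: P = [[2, 8], [4], [6], [7]].
After inserting 3: P = [[2, 3], [4, 8], [6], [7]].
After inserting 5: P = [[2, 3, 5], [4, 8], [6], [7]].
After inserting 1: P = [[1, 3, 5], [2, 8], [4], [6], [7]].

So P = [[1, 3, 5], [2, 8], [4], [6], [7]], Q = [[1, 2, 7], [3, 6], [4], [5], [8]].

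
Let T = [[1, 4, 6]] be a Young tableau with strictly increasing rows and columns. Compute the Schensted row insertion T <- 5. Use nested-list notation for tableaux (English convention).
[[1, 4, 5], [6]]

In row 1, 5 replaces 6 (the leftmost entry greater than 5); 6 is bumped to row 2. 6 starts a new row 2. The new tableau is [[1, 4, 5], [6]].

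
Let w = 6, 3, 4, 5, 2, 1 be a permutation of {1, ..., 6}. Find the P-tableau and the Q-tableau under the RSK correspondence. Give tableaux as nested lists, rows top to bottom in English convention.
P = [[1, 4, 5], [2], [3], [6]], Q = [[1, 3, 4], [2], [5], [6]]

Insert each entry of the permutation into P by Schensted row insertion, recording in Q the position of each new cell.

After inserting 6: P = [[6]].
After inserting 3: P = [[3], [6]].
After inserting 4: P = [[3, 4], [6]].
After inserting 5: P = [[3, 4, 5], [6]].
After inserting 2: P = [[2, 4, 5], [3], [6]].
After inserting 1: P = [[1, 4, 5], [2], [3], [6]].

So P = [[1, 4, 5], [2], [3], [6]], Q = [[1, 3, 4], [2], [5], [6]].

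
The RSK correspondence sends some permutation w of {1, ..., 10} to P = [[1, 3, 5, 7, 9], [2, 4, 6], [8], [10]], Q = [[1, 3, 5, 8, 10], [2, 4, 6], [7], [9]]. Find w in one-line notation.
2 1 4 3 10 8 6 7 5 9

Reverse RSK: for i = n, n-1, ..., 1, locate i in Q, remove the corresponding corner cell from P, and reverse-bump its entry up through P; the value ejected from row 1 is w(i).

So w = 2 1 4 3 10 8 6 7 5 9.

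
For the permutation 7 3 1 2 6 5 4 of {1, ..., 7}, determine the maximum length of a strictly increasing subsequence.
3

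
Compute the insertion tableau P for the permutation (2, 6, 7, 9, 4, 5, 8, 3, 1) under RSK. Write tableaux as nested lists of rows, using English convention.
P = [[1, 3, 5, 8], [2, 7, 9], [4], [6]]

Insert 2: appended to row 1. P = [[2]].
Insert 6: appended to row 1. P = [[2, 6]].
Insert 7: appended to row 1. P = [[2, 6, 7]].
Insert 9: appended to row 1. P = [[2, 6, 7, 9]].
Insert 4: 4 bumps 6 from row 1; 6 starts row 2. P = [[2, 4, 7, 9], [6]].
Insert 5: 5 bumps 7 from row 1; 7 appends to row 2. P = [[2, 4, 5, 9], [6, 7]].
Insert 8: 8 bumps 9 from row 1; 9 appends to row 2. P = [[2, 4, 5, 8], [6, 7, 9]].
Insert 3: 3 bumps 4 from row 1; 4 bumps 6 from row 2; 6 starts row 3. P = [[2, 3, 5, 8], [4, 7, 9], [6]].
Insert 1: 1 bumps 2 from row 1; 2 bumps 4 from row 2; 4 bumps 6 from row 3; 6 starts row 4. P = [[1, 3, 5, 8], [2, 7, 9], [4], [6]].

So P = [[1, 3, 5, 8], [2, 7, 9], [4], [6]].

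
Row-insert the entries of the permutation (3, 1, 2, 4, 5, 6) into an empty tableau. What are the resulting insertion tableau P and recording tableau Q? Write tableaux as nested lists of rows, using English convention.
Insert each entry of the permutation into P by Schensted row insertion, recording in Q the position of each new cell.

Insert 3: appended to row 1. P = [[3]].
Insert 1: 1 bumps 3 from row 1; 3 starts row 2. P = [[1], [3]].
Insert 2: appended to row 1. P = [[1, 2], [3]].
Insert 4: appended to row 1. P = [[1, 2, 4], [3]].
Insert 5: appended to row 1. P = [[1, 2, 4, 5], [3]].
Insert 6: appended to row 1. P = [[1, 2, 4, 5, 6], [3]].

So P = [[1, 2, 4, 5, 6], [3]], Q = [[1, 3, 4, 5, 6], [2]].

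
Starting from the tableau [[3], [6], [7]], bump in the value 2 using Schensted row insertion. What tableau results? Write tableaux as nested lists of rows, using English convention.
In row 1, 2 replaces 3 (the leftmost entry greater than 2); 3 is bumped to row 2. In row 2, 3 replaces 6 (the leftmost entry greater than 3); 6 is bumped to row 3. In row 3, 6 replaces 7 (the leftmost entry greater than 6); 7 is bumped to row 4. 7 starts a new row 4. The new tableau is [[2], [3], [6], [7]].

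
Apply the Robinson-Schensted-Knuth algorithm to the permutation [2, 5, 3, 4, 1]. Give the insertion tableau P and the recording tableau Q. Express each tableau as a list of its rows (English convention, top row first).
P = [[1, 3, 4], [2], [5]], Q = [[1, 2, 4], [3], [5]]

Insert each entry of the permutation into P by Schensted row insertion, recording in Q the position of each new cell.

After inserting 2: P = [[2]].
After inserting 5: P = [[2, 5]].
After inserting 3: P = [[2, 3], [5]].
After inserting 4: P = [[2, 3, 4], [5]].
After inserting 1: P = [[1, 3, 4], [2], [5]].

So P = [[1, 3, 4], [2], [5]], Q = [[1, 2, 4], [3], [5]].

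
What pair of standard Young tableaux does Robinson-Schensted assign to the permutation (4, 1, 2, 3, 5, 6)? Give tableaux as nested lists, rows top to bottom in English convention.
Insert each entry of the permutation into P by Schensted row insertion, recording in Q the position of each new cell.

After inserting 4: P = [[4]].
After inserting 1: P = [[1], [4]].
After inserting 2: P = [[1, 2], [4]].
After inserting 3: P = [[1, 2, 3], [4]].
After inserting 5: P = [[1, 2, 3, 5], [4]].
After inserting 6: P = [[1, 2, 3, 5, 6], [4]].

So P = [[1, 2, 3, 5, 6], [4]], Q = [[1, 3, 4, 5, 6], [2]].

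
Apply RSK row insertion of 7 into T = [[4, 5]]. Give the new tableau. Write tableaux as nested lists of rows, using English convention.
7 is larger than every entry of row 1, so it is appended to row 1. The new tableau is [[4, 5, 7]].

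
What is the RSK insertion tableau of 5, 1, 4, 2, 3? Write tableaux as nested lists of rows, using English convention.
P = [[1, 2, 3], [4], [5]]

Insert 5: appended to row 1. P = [[5]].
Insert 1: 1 bumps 5 from row 1; 5 starts row 2. P = [[1], [5]].
Insert 4: appended to row 1. P = [[1, 4], [5]].
Insert 2: 2 bumps 4 from row 1; 4 bumps 5 from row 2; 5 starts row 3. P = [[1, 2], [4], [5]].
Insert 3: appended to row 1. P = [[1, 2, 3], [4], [5]].

So P = [[1, 2, 3], [4], [5]].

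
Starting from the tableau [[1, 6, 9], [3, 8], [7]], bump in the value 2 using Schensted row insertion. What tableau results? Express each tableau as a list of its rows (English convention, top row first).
In row 1, 2 replaces 6 (the leftmost entry greater than 2); 6 is bumped to row 2. In row 2, 6 replaces 8 (the leftmost entry greater than 6); 8 is bumped to row 3. 8 is appended to row 3. The new tableau is [[1, 2, 9], [3, 6], [7, 8]].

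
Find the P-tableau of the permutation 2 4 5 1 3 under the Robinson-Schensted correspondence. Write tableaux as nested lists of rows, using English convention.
Insert 2: appended to row 1. P = [[2]].
Insert 4: appended to row 1. P = [[2, 4]].
Insert 5: appended to row 1. P = [[2, 4, 5]].
Insert 1: 1 bumps 2 from row 1; 2 starts row 2. P = [[1, 4, 5], [2]].
Insert 3: 3 bumps 4 from row 1; 4 appends to row 2. P = [[1, 3, 5], [2, 4]].

So P = [[1, 3, 5], [2, 4]].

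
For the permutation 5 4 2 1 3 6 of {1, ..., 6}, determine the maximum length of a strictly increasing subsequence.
3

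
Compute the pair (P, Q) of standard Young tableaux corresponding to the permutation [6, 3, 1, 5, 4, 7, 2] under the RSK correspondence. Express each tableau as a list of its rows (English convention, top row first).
P = [[1, 2, 7], [3, 4], [5], [6]], Q = [[1, 4, 6], [2, 5], [3], [7]]

Insert each entry of the permutation into P by Schensted row insertion, recording in Q the position of each new cell.

After inserting 6: P = [[6]].
After inserting 3: P = [[3], [6]].
After inserting 1: P = [[1], [3], [6]].
After inserting 5: P = [[1, 5], [3], [6]].
After inserting 4: P = [[1, 4], [3, 5], [6]].
After inserting 7: P = [[1, 4, 7], [3, 5], [6]].
After inserting 2: P = [[1, 2, 7], [3, 4], [5], [6]].

So P = [[1, 2, 7], [3, 4], [5], [6]], Q = [[1, 4, 6], [2, 5], [3], [7]].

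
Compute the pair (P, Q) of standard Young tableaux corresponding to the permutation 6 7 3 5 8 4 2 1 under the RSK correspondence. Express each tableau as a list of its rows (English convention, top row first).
Insert each entry of the permutation into P by Schensted row insertion, recording in Q the position of each new cell.

Insert 6: appended to row 1. P = [[6]].
Insert 7: appended to row 1. P = [[6, 7]].
Insert 3: 3 bumps 6 from row 1; 6 starts row 2. P = [[3, 7], [6]].
Insert 5: 5 bumps 7 from row 1; 7 appends to row 2. P = [[3, 5], [6, 7]].
Insert 8: appended to row 1. P = [[3, 5, 8], [6, 7]].
Insert 4: 4 bumps 5 from row 1; 5 bumps 6 from row 2; 6 starts row 3. P = [[3, 4, 8], [5, 7], [6]].
Insert 2: 2 bumps 3 from row 1; 3 bumps 5 from row 2; 5 bumps 6 from row 3; 6 starts row 4. P = [[2, 4, 8], [3, 7], [5], [6]].
Insert 1: 1 bumps 2 from row 1; 2 bumps 3 from row 2; 3 bumps 5 from row 3; 5 bumps 6 from row 4; 6 starts row 5. P = [[1, 4, 8], [2, 7], [3], [5], [6]].

So P = [[1, 4, 8], [2, 7], [3], [5], [6]], Q = [[1, 2, 5], [3, 4], [6], [7], [8]].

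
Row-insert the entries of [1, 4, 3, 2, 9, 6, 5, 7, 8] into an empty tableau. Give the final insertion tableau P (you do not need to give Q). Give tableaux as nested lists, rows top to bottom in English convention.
P = [[1, 2, 5, 7, 8], [3, 6], [4, 9]]

Insert 1: appended to row 1. P = [[1]].
Insert 4: appended to row 1. P = [[1, 4]].
Insert 3: 3 bumps 4 from row 1; 4 starts row 2. P = [[1, 3], [4]].
Insert 2: 2 bumps 3 from row 1; 3 bumps 4 from row 2; 4 starts row 3. P = [[1, 2], [3], [4]].
Insert 9: appended to row 1. P = [[1, 2, 9], [3], [4]].
Insert 6: 6 bumps 9 from row 1; 9 appends to row 2. P = [[1, 2, 6], [3, 9], [4]].
Insert 5: 5 bumps 6 from row 1; 6 bumps 9 from row 2; 9 appends to row 3. P = [[1, 2, 5], [3, 6], [4, 9]].
Insert 7: appended to row 1. P = [[1, 2, 5, 7], [3, 6], [4, 9]].
Insert 8: appended to row 1. P = [[1, 2, 5, 7, 8], [3, 6], [4, 9]].

So P = [[1, 2, 5, 7, 8], [3, 6], [4, 9]].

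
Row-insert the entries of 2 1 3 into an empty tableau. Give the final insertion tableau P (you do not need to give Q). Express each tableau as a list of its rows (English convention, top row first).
P = [[1, 3], [2]]

Insert 2: appended to row 1. P = [[2]].
Insert 1: 1 bumps 2 from row 1; 2 starts row 2. P = [[1], [2]].
Insert 3: appended to row 1. P = [[1, 3], [2]].

So P = [[1, 3], [2]].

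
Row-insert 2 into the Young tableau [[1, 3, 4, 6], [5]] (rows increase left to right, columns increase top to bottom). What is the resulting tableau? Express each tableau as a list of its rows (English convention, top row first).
In row 1, 2 replaces 3 (the leftmost entry greater than 2); 3 is bumped to row 2. In row 2, 3 replaces 5 (the leftmost entry greater than 3); 5 is bumped to row 3. 5 starts a new row 3. The new tableau is [[1, 2, 4, 6], [3], [5]].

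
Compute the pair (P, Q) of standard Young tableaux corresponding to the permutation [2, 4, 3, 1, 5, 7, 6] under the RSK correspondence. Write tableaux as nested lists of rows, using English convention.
P = [[1, 3, 5, 6], [2, 7], [4]], Q = [[1, 2, 5, 6], [3, 7], [4]]

Insert each entry of the permutation into P by Schensted row insertion, recording in Q the position of each new cell.

After inserting 2: P = [[2]].
After inserting 4: P = [[2, 4]].
After inserting 3: P = [[2, 3], [4]].
After inserting 1: P = [[1, 3], [2], [4]].
After inserting 5: P = [[1, 3, 5], [2], [4]].
After inserting 7: P = [[1, 3, 5, 7], [2], [4]].
After inserting 6: P = [[1, 3, 5, 6], [2, 7], [4]].

So P = [[1, 3, 5, 6], [2, 7], [4]], Q = [[1, 2, 5, 6], [3, 7], [4]].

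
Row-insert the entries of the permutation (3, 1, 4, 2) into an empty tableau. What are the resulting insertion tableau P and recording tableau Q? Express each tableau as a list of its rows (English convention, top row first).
Insert each entry of the permutation into P by Schensted row insertion, recording in Q the position of each new cell.

After inserting 3: P = [[3]].
After inserting 1: P = [[1], [3]].
After inserting 4: P = [[1, 4], [3]].
After inserting 2: P = [[1, 2], [3, 4]].

So P = [[1, 2], [3, 4]], Q = [[1, 3], [2, 4]].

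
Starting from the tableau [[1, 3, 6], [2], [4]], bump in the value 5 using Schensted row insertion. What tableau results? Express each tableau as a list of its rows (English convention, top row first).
In row 1, 5 replaces 6 (the leftmost entry greater than 5); 6 is bumped to row 2. 6 is appended to row 2. The new tableau is [[1, 3, 5], [2, 6], [4]].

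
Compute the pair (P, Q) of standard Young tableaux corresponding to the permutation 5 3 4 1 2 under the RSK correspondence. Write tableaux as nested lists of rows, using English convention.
P = [[1, 2], [3, 4], [5]], Q = [[1, 3], [2, 5], [4]]

Insert each entry of the permutation into P by Schensted row insertion, recording in Q the position of each new cell.

Insert 5: appended to row 1. P = [[5]], Q = [[1]].
Insert 3: 3 bumps 5 from row 1; 5 starts row 2. P = [[3], [5]], Q = [[1], [2]].
Insert 4: appended to row 1. P = [[3, 4], [5]], Q = [[1, 3], [2]].
Insert 1: 1 bumps 3 from row 1; 3 bumps 5 from row 2; 5 starts row 3. P = [[1, 4], [3], [5]], Q = [[1, 3], [2], [4]].
Insert 2: 2 bumps 4 from row 1; 4 appends to row 2. P = [[1, 2], [3, 4], [5]], Q = [[1, 3], [2, 5], [4]].

So P = [[1, 2], [3, 4], [5]], Q = [[1, 3], [2, 5], [4]].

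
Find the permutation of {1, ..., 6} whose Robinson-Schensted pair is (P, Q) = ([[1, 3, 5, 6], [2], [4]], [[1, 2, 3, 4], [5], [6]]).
Reverse RSK: for i = n, n-1, ..., 1, locate i in Q, remove the corresponding corner cell from P, and reverse-bump its entry up through P; the value ejected from row 1 is w(i).

So w = 2 4 5 6 3 1.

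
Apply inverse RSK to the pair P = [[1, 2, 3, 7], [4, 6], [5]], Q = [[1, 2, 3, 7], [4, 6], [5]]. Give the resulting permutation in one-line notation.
1 5 6 4 2 3 7

Reverse the RSK construction: for i from n down to 1, find the cell of Q containing i, remove the entry at that cell from P, and reverse-bump it up through P; the value ejected from row 1 is w(i).

Step i=7: Q has 7 at row 1, column 4; remove that cell from P, ejecting 7. So w(7) = 7. P is now [[1, 2, 3], [4, 6], [5]].
Step i=6: Q has 6 at row 2, column 2; remove 6 from row 2 of P and reverse-bump: 6 enters row 1 and ejects 3. So w(6) = 3. P is now [[1, 2, 6], [4], [5]].
Step i=5: Q has 5 at row 3, column 1; remove 5 from row 3 of P and reverse-bump: 5 enters row 2 and ejects 4; 4 enters row 1 and ejects 2. So w(5) = 2. P is now [[1, 4, 6], [5]].
Step i=4: Q has 4 at row 2, column 1; remove 5 from row 2 of P and reverse-bump: 5 enters row 1 and ejects 4. So w(4) = 4. P is now [[1, 5, 6]].
Step i=3: Q has 3 at row 1, column 3; remove that cell from P, ejecting 6. So w(3) = 6. P is now [[1, 5]].
Step i=2: Q has 2 at row 1, column 2; remove that cell from P, ejecting 5. So w(2) = 5. P is now [[1]].
Step i=1: Q has 1 at row 1, column 1; remove that cell from P, ejecting 1. So w(1) = 1. P is now [].

So w = 1 5 6 4 2 3 7.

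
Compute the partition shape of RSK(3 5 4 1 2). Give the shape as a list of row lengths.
[2, 2, 1]

Row-insert each entry into an empty tableau.

After inserting 3: P = [[3]].
After inserting 5: P = [[3, 5]].
After inserting 4: P = [[3, 4], [5]].
After inserting 1: P = [[1, 4], [3], [5]].
After inserting 2: P = [[1, 2], [3, 4], [5]].

The final insertion tableau P = [[1, 2], [3, 4], [5]] has shape [2, 2, 1].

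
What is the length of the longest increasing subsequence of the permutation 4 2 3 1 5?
3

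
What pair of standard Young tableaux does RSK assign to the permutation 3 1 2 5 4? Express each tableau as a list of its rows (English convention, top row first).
Insert each entry of the permutation into P by Schensted row insertion, recording in Q the position of each new cell.

Insert 3: appended to row 1. P = [[3]].
Insert 1: 1 bumps 3 from row 1; 3 starts row 2. P = [[1], [3]].
Insert 2: appended to row 1. P = [[1, 2], [3]].
Insert 5: appended to row 1. P = [[1, 2, 5], [3]].
Insert 4: 4 bumps 5 from row 1; 5 appends to row 2. P = [[1, 2, 4], [3, 5]].

So P = [[1, 2, 4], [3, 5]], Q = [[1, 3, 4], [2, 5]].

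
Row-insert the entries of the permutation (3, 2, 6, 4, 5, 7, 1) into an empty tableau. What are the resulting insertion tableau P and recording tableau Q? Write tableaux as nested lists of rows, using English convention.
Insert each entry of the permutation into P by Schensted row insertion, recording in Q the position of each new cell.

Insert 3: appended to row 1. P = [[3]].
Insert 2: 2 bumps 3 from row 1; 3 starts row 2. P = [[2], [3]].
Insert 6: appended to row 1. P = [[2, 6], [3]].
Insert 4: 4 bumps 6 from row 1; 6 appends to row 2. P = [[2, 4], [3, 6]].
Insert 5: appended to row 1. P = [[2, 4, 5], [3, 6]].
Insert 7: appended to row 1. P = [[2, 4, 5, 7], [3, 6]].
Insert 1: 1 bumps 2 from row 1; 2 bumps 3 from row 2; 3 starts row 3. P = [[1, 4, 5, 7], [2, 6], [3]].

So P = [[1, 4, 5, 7], [2, 6], [3]], Q = [[1, 3, 5, 6], [2, 4], [7]].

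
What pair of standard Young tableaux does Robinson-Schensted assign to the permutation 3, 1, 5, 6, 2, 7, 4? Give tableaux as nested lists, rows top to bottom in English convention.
P = [[1, 2, 4, 7], [3, 5, 6]], Q = [[1, 3, 4, 6], [2, 5, 7]]

Insert each entry of the permutation into P by Schensted row insertion, recording in Q the position of each new cell.

Insert 3: appended to row 1. P = [[3]].
Insert 1: 1 bumps 3 from row 1; 3 starts row 2. P = [[1], [3]].
Insert 5: appended to row 1. P = [[1, 5], [3]].
Insert 6: appended to row 1. P = [[1, 5, 6], [3]].
Insert 2: 2 bumps 5 from row 1; 5 appends to row 2. P = [[1, 2, 6], [3, 5]].
Insert 7: appended to row 1. P = [[1, 2, 6, 7], [3, 5]].
Insert 4: 4 bumps 6 from row 1; 6 appends to row 2. P = [[1, 2, 4, 7], [3, 5, 6]].

So P = [[1, 2, 4, 7], [3, 5, 6]], Q = [[1, 3, 4, 6], [2, 5, 7]].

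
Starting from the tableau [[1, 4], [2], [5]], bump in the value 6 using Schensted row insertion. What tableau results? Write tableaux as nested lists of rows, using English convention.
[[1, 4, 6], [2], [5]]

6 is larger than every entry of row 1, so it is appended to row 1. The new tableau is [[1, 4, 6], [2], [5]].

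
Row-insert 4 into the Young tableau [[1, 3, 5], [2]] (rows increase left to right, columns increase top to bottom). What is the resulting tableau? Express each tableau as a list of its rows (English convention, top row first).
[[1, 3, 4], [2, 5]]

In row 1, 4 replaces 5 (the leftmost entry greater than 4); 5 is bumped to row 2. 5 is appended to row 2. The new tableau is [[1, 3, 4], [2, 5]].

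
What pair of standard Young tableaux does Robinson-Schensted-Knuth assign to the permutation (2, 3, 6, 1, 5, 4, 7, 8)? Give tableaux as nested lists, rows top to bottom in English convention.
P = [[1, 3, 4, 7, 8], [2, 5], [6]], Q = [[1, 2, 3, 7, 8], [4, 5], [6]]

Insert each entry of the permutation into P by Schensted row insertion, recording in Q the position of each new cell.

Insert 2: appended to row 1. P = [[2]], Q = [[1]].
Insert 3: appended to row 1. P = [[2, 3]], Q = [[1, 2]].
Insert 6: appended to row 1. P = [[2, 3, 6]], Q = [[1, 2, 3]].
Insert 1: 1 bumps 2 from row 1; 2 starts row 2. P = [[1, 3, 6], [2]], Q = [[1, 2, 3], [4]].
Insert 5: 5 bumps 6 from row 1; 6 appends to row 2. P = [[1, 3, 5], [2, 6]], Q = [[1, 2, 3], [4, 5]].
Insert 4: 4 bumps 5 from row 1; 5 bumps 6 from row 2; 6 starts row 3. P = [[1, 3, 4], [2, 5], [6]], Q = [[1, 2, 3], [4, 5], [6]].
Insert 7: appended to row 1. P = [[1, 3, 4, 7], [2, 5], [6]], Q = [[1, 2, 3, 7], [4, 5], [6]].
Insert 8: appended to row 1. P = [[1, 3, 4, 7, 8], [2, 5], [6]], Q = [[1, 2, 3, 7, 8], [4, 5], [6]].

So P = [[1, 3, 4, 7, 8], [2, 5], [6]], Q = [[1, 2, 3, 7, 8], [4, 5], [6]].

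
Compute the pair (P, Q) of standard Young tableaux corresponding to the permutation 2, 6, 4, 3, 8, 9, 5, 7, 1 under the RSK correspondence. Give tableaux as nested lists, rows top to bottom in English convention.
P = [[1, 3, 5, 7], [2, 8, 9], [4], [6]], Q = [[1, 2, 5, 6], [3, 7, 8], [4], [9]]

Insert each entry of the permutation into P by Schensted row insertion, recording in Q the position of each new cell.

Insert 2: appended to row 1. P = [[2]].
Insert 6: appended to row 1. P = [[2, 6]].
Insert 4: 4 bumps 6 from row 1; 6 starts row 2. P = [[2, 4], [6]].
Insert 3: 3 bumps 4 from row 1; 4 bumps 6 from row 2; 6 starts row 3. P = [[2, 3], [4], [6]].
Insert 8: appended to row 1. P = [[2, 3, 8], [4], [6]].
Insert 9: appended to row 1. P = [[2, 3, 8, 9], [4], [6]].
Insert 5: 5 bumps 8 from row 1; 8 appends to row 2. P = [[2, 3, 5, 9], [4, 8], [6]].
Insert 7: 7 bumps 9 from row 1; 9 appends to row 2. P = [[2, 3, 5, 7], [4, 8, 9], [6]].
Insert 1: 1 bumps 2 from row 1; 2 bumps 4 from row 2; 4 bumps 6 from row 3; 6 starts row 4. P = [[1, 3, 5, 7], [2, 8, 9], [4], [6]].

So P = [[1, 3, 5, 7], [2, 8, 9], [4], [6]], Q = [[1, 2, 5, 6], [3, 7, 8], [4], [9]].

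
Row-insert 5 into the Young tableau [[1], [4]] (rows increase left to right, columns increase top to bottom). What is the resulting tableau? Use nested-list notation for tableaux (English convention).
[[1, 5], [4]]

5 is larger than every entry of row 1, so it is appended to row 1. The new tableau is [[1, 5], [4]].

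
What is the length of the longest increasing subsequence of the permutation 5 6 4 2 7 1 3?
3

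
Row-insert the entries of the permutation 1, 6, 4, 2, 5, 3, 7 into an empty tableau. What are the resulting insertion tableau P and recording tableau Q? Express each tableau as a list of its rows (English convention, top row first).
Insert each entry of the permutation into P by Schensted row insertion, recording in Q the position of each new cell.

Insert 1: appended to row 1. P = [[1]].
Insert 6: appended to row 1. P = [[1, 6]].
Insert 4: 4 bumps 6 from row 1; 6 starts row 2. P = [[1, 4], [6]].
Insert 2: 2 bumps 4 from row 1; 4 bumps 6 from row 2; 6 starts row 3. P = [[1, 2], [4], [6]].
Insert 5: appended to row 1. P = [[1, 2, 5], [4], [6]].
Insert 3: 3 bumps 5 from row 1; 5 appends to row 2. P = [[1, 2, 3], [4, 5], [6]].
Insert 7: appended to row 1. P = [[1, 2, 3, 7], [4, 5], [6]].

So P = [[1, 2, 3, 7], [4, 5], [6]], Q = [[1, 2, 5, 7], [3, 6], [4]].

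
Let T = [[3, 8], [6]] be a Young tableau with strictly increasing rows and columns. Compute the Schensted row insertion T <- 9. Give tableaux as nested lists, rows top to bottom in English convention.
[[3, 8, 9], [6]]

9 is larger than every entry of row 1, so it is appended to row 1. The new tableau is [[3, 8, 9], [6]].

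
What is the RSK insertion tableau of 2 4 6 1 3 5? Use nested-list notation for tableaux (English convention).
Insert 2: appended to row 1. P = [[2]].
Insert 4: appended to row 1. P = [[2, 4]].
Insert 6: appended to row 1. P = [[2, 4, 6]].
Insert 1: 1 bumps 2 from row 1; 2 starts row 2. P = [[1, 4, 6], [2]].
Insert 3: 3 bumps 4 from row 1; 4 appends to row 2. P = [[1, 3, 6], [2, 4]].
Insert 5: 5 bumps 6 from row 1; 6 appends to row 2. P = [[1, 3, 5], [2, 4, 6]].

So P = [[1, 3, 5], [2, 4, 6]].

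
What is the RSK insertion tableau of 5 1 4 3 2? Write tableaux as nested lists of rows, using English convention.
Insert 5: appended to row 1. P = [[5]].
Insert 1: 1 bumps 5 from row 1; 5 starts row 2. P = [[1], [5]].
Insert 4: appended to row 1. P = [[1, 4], [5]].
Insert 3: 3 bumps 4 from row 1; 4 bumps 5 from row 2; 5 starts row 3. P = [[1, 3], [4], [5]].
Insert 2: 2 bumps 3 from row 1; 3 bumps 4 from row 2; 4 bumps 5 from row 3; 5 starts row 4. P = [[1, 2], [3], [4], [5]].

So P = [[1, 2], [3], [4], [5]].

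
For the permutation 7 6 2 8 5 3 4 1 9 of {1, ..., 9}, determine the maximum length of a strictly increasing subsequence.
4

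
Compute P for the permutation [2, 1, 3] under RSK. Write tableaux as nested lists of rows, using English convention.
P = [[1, 3], [2]]

Insert 2: appended to row 1. P = [[2]].
Insert 1: 1 bumps 2 from row 1; 2 starts row 2. P = [[1], [2]].
Insert 3: appended to row 1. P = [[1, 3], [2]].

So P = [[1, 3], [2]].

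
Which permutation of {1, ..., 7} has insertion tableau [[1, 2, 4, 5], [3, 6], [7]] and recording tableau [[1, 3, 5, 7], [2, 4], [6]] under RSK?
3 1 7 2 6 4 5

Reverse the RSK construction: for i from n down to 1, find the cell of Q containing i, remove the entry at that cell from P, and reverse-bump it up through P; the value ejected from row 1 is w(i).

Step i=7: Q has 7 at row 1, column 4; remove that cell from P, ejecting 5. So w(7) = 5. P is now [[1, 2, 4], [3, 6], [7]].
Step i=6: Q has 6 at row 3, column 1; remove 7 from row 3 of P and reverse-bump: 7 enters row 2 and ejects 6; 6 enters row 1 and ejects 4. So w(6) = 4. P is now [[1, 2, 6], [3, 7]].
Step i=5: Q has 5 at row 1, column 3; remove that cell from P, ejecting 6. So w(5) = 6. P is now [[1, 2], [3, 7]].
Step i=4: Q has 4 at row 2, column 2; remove 7 from row 2 of P and reverse-bump: 7 enters row 1 and ejects 2. So w(4) = 2. P is now [[1, 7], [3]].
Step i=3: Q has 3 at row 1, column 2; remove that cell from P, ejecting 7. So w(3) = 7. P is now [[1], [3]].
Step i=2: Q has 2 at row 2, column 1; remove 3 from row 2 of P and reverse-bump: 3 enters row 1 and ejects 1. So w(2) = 1. P is now [[3]].
Step i=1: Q has 1 at row 1, column 1; remove that cell from P, ejecting 3. So w(1) = 3. P is now [].

So w = 3 1 7 2 6 4 5.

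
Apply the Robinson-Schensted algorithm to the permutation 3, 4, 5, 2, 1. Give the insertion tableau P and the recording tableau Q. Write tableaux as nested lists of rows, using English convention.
Insert each entry of the permutation into P by Schensted row insertion, recording in Q the position of each new cell.

Insert 3: appended to row 1. P = [[3]].
Insert 4: appended to row 1. P = [[3, 4]].
Insert 5: appended to row 1. P = [[3, 4, 5]].
Insert 2: 2 bumps 3 from row 1; 3 starts row 2. P = [[2, 4, 5], [3]].
Insert 1: 1 bumps 2 from row 1; 2 bumps 3 from row 2; 3 starts row 3. P = [[1, 4, 5], [2], [3]].

So P = [[1, 4, 5], [2], [3]], Q = [[1, 2, 3], [4], [5]].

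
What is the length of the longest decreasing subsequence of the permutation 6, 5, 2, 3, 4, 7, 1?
4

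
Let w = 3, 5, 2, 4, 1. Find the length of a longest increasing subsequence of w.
2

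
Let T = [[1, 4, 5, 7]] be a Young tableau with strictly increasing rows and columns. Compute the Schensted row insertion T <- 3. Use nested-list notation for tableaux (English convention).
[[1, 3, 5, 7], [4]]

In row 1, 3 replaces 4 (the leftmost entry greater than 3); 4 is bumped to row 2. 4 starts a new row 2. The new tableau is [[1, 3, 5, 7], [4]].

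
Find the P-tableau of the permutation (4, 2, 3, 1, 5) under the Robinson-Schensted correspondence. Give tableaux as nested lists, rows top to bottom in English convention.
Insert 4: appended to row 1. P = [[4]].
Insert 2: 2 bumps 4 from row 1; 4 starts row 2. P = [[2], [4]].
Insert 3: appended to row 1. P = [[2, 3], [4]].
Insert 1: 1 bumps 2 from row 1; 2 bumps 4 from row 2; 4 starts row 3. P = [[1, 3], [2], [4]].
Insert 5: appended to row 1. P = [[1, 3, 5], [2], [4]].

So P = [[1, 3, 5], [2], [4]].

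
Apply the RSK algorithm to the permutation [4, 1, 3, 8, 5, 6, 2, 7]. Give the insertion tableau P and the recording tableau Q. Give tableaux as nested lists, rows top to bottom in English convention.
Insert each entry of the permutation into P by Schensted row insertion, recording in Q the position of each new cell.

Insert 4: appended to row 1. P = [[4]], Q = [[1]].
Insert 1: 1 bumps 4 from row 1; 4 starts row 2. P = [[1], [4]], Q = [[1], [2]].
Insert 3: appended to row 1. P = [[1, 3], [4]], Q = [[1, 3], [2]].
Insert 8: appended to row 1. P = [[1, 3, 8], [4]], Q = [[1, 3, 4], [2]].
Insert 5: 5 bumps 8 from row 1; 8 appends to row 2. P = [[1, 3, 5], [4, 8]], Q = [[1, 3, 4], [2, 5]].
Insert 6: appended to row 1. P = [[1, 3, 5, 6], [4, 8]], Q = [[1, 3, 4, 6], [2, 5]].
Insert 2: 2 bumps 3 from row 1; 3 bumps 4 from row 2; 4 starts row 3. P = [[1, 2, 5, 6], [3, 8], [4]], Q = [[1, 3, 4, 6], [2, 5], [7]].
Insert 7: appended to row 1. P = [[1, 2, 5, 6, 7], [3, 8], [4]], Q = [[1, 3, 4, 6, 8], [2, 5], [7]].

So P = [[1, 2, 5, 6, 7], [3, 8], [4]], Q = [[1, 3, 4, 6, 8], [2, 5], [7]].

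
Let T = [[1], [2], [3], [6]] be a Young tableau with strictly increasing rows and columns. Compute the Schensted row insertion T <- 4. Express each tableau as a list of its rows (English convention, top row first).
4 is larger than every entry of row 1, so it is appended to row 1. The new tableau is [[1, 4], [2], [3], [6]].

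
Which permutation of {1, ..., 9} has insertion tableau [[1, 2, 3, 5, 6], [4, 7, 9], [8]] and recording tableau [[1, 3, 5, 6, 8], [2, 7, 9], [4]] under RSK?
Reverse RSK: for i = n, n-1, ..., 1, locate i in Q, remove the corresponding corner cell from P, and reverse-bump its entry up through P; the value ejected from row 1 is w(i).

So w = 8 1 4 2 3 7 5 9 6.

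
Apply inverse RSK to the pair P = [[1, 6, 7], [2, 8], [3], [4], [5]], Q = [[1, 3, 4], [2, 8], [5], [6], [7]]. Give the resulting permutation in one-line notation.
Reverse the RSK construction: for i from n down to 1, find the cell of Q containing i, remove the entry at that cell from P, and reverse-bump it up through P; the value ejected from row 1 is w(i).

Step i=8: Q has 8 at row 2, column 2; remove 8 from row 2 of P and reverse-bump: 8 enters row 1 and ejects 7. So w(8) = 7. P is now [[1, 6, 8], [2], [3], [4], [5]].
Step i=7: Q has 7 at row 5, column 1; remove 5 from row 5 of P and reverse-bump: 5 enters row 4 and ejects 4; 4 enters row 3 and ejects 3; 3 enters row 2 and ejects 2; 2 enters row 1 and ejects 1. So w(7) = 1. P is now [[2, 6, 8], [3], [4], [5]].
Step i=6: Q has 6 at row 4, column 1; remove 5 from row 4 of P and reverse-bump: 5 enters row 3 and ejects 4; 4 enters row 2 and ejects 3; 3 enters row 1 and ejects 2. So w(6) = 2. P is now [[3, 6, 8], [4], [5]].
Step i=5: Q has 5 at row 3, column 1; remove 5 from row 3 of P and reverse-bump: 5 enters row 2 and ejects 4; 4 enters row 1 and ejects 3. So w(5) = 3. P is now [[4, 6, 8], [5]].
Step i=4: Q has 4 at row 1, column 3; remove that cell from P, ejecting 8. So w(4) = 8. P is now [[4, 6], [5]].
Step i=3: Q has 3 at row 1, column 2; remove that cell from P, ejecting 6. So w(3) = 6. P is now [[4], [5]].
Step i=2: Q has 2 at row 2, column 1; remove 5 from row 2 of P and reverse-bump: 5 enters row 1 and ejects 4. So w(2) = 4. P is now [[5]].
Step i=1: Q has 1 at row 1, column 1; remove that cell from P, ejecting 5. So w(1) = 5. P is now [].

So w = 5 4 6 8 3 2 1 7.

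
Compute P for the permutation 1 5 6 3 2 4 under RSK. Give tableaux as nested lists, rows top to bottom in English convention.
P = [[1, 2, 4], [3, 6], [5]]

After inserting 1: P = [[1]].
After inserting 5: P = [[1, 5]].
After inserting 6: P = [[1, 5, 6]].
After inserting 3: P = [[1, 3, 6], [5]].
After inserting 2: P = [[1, 2, 6], [3], [5]].
After inserting 4: P = [[1, 2, 4], [3, 6], [5]].

So P = [[1, 2, 4], [3, 6], [5]].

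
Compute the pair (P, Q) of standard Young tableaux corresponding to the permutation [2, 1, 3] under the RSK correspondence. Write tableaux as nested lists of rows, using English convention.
Insert each entry of the permutation into P by Schensted row insertion, recording in Q the position of each new cell.

Insert 2: appended to row 1. P = [[2]].
Insert 1: 1 bumps 2 from row 1; 2 starts row 2. P = [[1], [2]].
Insert 3: appended to row 1. P = [[1, 3], [2]].

So P = [[1, 3], [2]], Q = [[1, 3], [2]].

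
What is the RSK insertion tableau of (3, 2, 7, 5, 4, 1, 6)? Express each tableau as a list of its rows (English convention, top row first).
After inserting 3: P = [[3]].
After inserting 2: P = [[2], [3]].
After inserting 7: P = [[2, 7], [3]].
After inserting 5: P = [[2, 5], [3, 7]].
After inserting 4: P = [[2, 4], [3, 5], [7]].
After inserting 1: P = [[1, 4], [2, 5], [3], [7]].
After inserting 6: P = [[1, 4, 6], [2, 5], [3], [7]].

So P = [[1, 4, 6], [2, 5], [3], [7]].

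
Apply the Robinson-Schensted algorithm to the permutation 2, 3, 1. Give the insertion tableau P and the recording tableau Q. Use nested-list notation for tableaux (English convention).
P = [[1, 3], [2]], Q = [[1, 2], [3]]

Insert each entry of the permutation into P by Schensted row insertion, recording in Q the position of each new cell.

After inserting 2: P = [[2]].
After inserting 3: P = [[2, 3]].
After inserting 1: P = [[1, 3], [2]].

So P = [[1, 3], [2]], Q = [[1, 2], [3]].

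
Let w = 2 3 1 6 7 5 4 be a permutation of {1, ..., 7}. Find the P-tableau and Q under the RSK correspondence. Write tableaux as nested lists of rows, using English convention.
Insert each entry of the permutation into P by Schensted row insertion, recording in Q the position of each new cell.

Insert 2: appended to row 1. P = [[2]].
Insert 3: appended to row 1. P = [[2, 3]].
Insert 1: 1 bumps 2 from row 1; 2 starts row 2. P = [[1, 3], [2]].
Insert 6: appended to row 1. P = [[1, 3, 6], [2]].
Insert 7: appended to row 1. P = [[1, 3, 6, 7], [2]].
Insert 5: 5 bumps 6 from row 1; 6 appends to row 2. P = [[1, 3, 5, 7], [2, 6]].
Insert 4: 4 bumps 5 from row 1; 5 bumps 6 from row 2; 6 starts row 3. P = [[1, 3, 4, 7], [2, 5], [6]].

So P = [[1, 3, 4, 7], [2, 5], [6]], Q = [[1, 2, 4, 5], [3, 6], [7]].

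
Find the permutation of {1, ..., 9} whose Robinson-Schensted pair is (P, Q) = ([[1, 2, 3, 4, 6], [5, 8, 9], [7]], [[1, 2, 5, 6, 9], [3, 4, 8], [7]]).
7 8 1 2 5 9 3 4 6

Reverse the RSK construction: for i from n down to 1, find the cell of Q containing i, remove the entry at that cell from P, and reverse-bump it up through P; the value ejected from row 1 is w(i).

Step i=9: Q has 9 at row 1, column 5; remove that cell from P, ejecting 6. So w(9) = 6. P is now [[1, 2, 3, 4], [5, 8, 9], [7]].
Step i=8: Q has 8 at row 2, column 3; remove 9 from row 2 of P and reverse-bump: 9 enters row 1 and ejects 4. So w(8) = 4. P is now [[1, 2, 3, 9], [5, 8], [7]].
Step i=7: Q has 7 at row 3, column 1; remove 7 from row 3 of P and reverse-bump: 7 enters row 2 and ejects 5; 5 enters row 1 and ejects 3. So w(7) = 3. P is now [[1, 2, 5, 9], [7, 8]].
Step i=6: Q has 6 at row 1, column 4; remove that cell from P, ejecting 9. So w(6) = 9. P is now [[1, 2, 5], [7, 8]].
Step i=5: Q has 5 at row 1, column 3; remove that cell from P, ejecting 5. So w(5) = 5. P is now [[1, 2], [7, 8]].
Step i=4: Q has 4 at row 2, column 2; remove 8 from row 2 of P and reverse-bump: 8 enters row 1 and ejects 2. So w(4) = 2. P is now [[1, 8], [7]].
Step i=3: Q has 3 at row 2, column 1; remove 7 from row 2 of P and reverse-bump: 7 enters row 1 and ejects 1. So w(3) = 1. P is now [[7, 8]].
Step i=2: Q has 2 at row 1, column 2; remove that cell from P, ejecting 8. So w(2) = 8. P is now [[7]].
Step i=1: Q has 1 at row 1, column 1; remove that cell from P, ejecting 7. So w(1) = 7. P is now [].

So w = 7 8 1 2 5 9 3 4 6.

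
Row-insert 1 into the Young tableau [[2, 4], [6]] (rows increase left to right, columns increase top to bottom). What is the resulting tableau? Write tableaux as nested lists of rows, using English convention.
[[1, 4], [2], [6]]

In row 1, 1 replaces 2 (the leftmost entry greater than 1); 2 is bumped to row 2. In row 2, 2 replaces 6 (the leftmost entry greater than 2); 6 is bumped to row 3. 6 starts a new row 3. The new tableau is [[1, 4], [2], [6]].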